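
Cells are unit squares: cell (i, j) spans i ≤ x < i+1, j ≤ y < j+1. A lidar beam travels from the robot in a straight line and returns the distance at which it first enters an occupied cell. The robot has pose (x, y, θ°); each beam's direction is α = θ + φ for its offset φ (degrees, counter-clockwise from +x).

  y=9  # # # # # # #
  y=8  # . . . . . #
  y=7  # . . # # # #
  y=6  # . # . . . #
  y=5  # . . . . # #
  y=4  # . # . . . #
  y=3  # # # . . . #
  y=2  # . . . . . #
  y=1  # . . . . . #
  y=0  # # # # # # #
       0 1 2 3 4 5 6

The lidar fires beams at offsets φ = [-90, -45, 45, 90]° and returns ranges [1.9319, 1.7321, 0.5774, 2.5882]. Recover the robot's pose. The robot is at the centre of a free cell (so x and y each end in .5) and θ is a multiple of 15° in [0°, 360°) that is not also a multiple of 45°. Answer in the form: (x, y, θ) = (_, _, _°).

(x, y, θ) = (1.5, 6.5, 345°)

The pose lattice has 32·16 = 512 candidates. Test each by forward raycasting.
  (3.5, 1.5, 150°): beam 1 = 4.0415 ≠ 1.9319 ✗
  (1.5, 6.5, 105°): beam 1 = 0.5176 ≠ 1.9319 ✗
  (4.5, 4.5, 120°): beam 1 = 1.0000 ≠ 1.9319 ✗
  …
  (1.5, 6.5, 345°): r_1=1.9319, r_2=1.7321, r_3=0.5774, r_4=2.5882 — all match ✓
No second candidate reproduces the full scan.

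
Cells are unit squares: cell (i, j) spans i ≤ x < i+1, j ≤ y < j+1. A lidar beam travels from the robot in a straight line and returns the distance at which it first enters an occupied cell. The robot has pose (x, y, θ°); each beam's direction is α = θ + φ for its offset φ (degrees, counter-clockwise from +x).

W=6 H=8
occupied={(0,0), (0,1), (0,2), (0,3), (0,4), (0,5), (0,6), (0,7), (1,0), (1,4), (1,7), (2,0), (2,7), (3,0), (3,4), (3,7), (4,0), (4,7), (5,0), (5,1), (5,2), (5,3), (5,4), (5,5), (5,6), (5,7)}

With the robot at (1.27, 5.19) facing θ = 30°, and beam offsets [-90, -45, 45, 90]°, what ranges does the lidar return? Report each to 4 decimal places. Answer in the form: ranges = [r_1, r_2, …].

ranges = [0.2194, 0.7341, 1.8738, 0.5400]

beam 1: φ=-90°, α=300°
  direction (0.5000, -0.8660); cell (1,5); t to first gridline: x 1.4600, y 0.2194 (then +2.0000 / +1.1547)
    (1,4) via y @ 0.2194  # hit
  → r_1 = 0.2194
beam 2: φ=-45°, α=345°
  direction (0.9659, -0.2588); cell (1,5); t to first gridline: x 0.7558, y 0.7341 (then +1.0353 / +3.8637)
    (1,4) via y @ 0.7341  # hit
  → r_2 = 0.7341
beam 3: φ=45°, α=75°
  direction (0.2588, 0.9659); cell (1,5); t to first gridline: x 2.8205, y 0.8386 (then +3.8637 / +1.0353)
    (1,6) via y @ 0.8386
    (1,7) via y @ 1.8738  # hit
  → r_3 = 1.8738
beam 4: φ=90°, α=120°
  direction (-0.5000, 0.8660); cell (1,5); t to first gridline: x 0.5400, y 0.9353 (then +2.0000 / +1.1547)
    (0,5) via x @ 0.5400  # hit
  → r_4 = 0.5400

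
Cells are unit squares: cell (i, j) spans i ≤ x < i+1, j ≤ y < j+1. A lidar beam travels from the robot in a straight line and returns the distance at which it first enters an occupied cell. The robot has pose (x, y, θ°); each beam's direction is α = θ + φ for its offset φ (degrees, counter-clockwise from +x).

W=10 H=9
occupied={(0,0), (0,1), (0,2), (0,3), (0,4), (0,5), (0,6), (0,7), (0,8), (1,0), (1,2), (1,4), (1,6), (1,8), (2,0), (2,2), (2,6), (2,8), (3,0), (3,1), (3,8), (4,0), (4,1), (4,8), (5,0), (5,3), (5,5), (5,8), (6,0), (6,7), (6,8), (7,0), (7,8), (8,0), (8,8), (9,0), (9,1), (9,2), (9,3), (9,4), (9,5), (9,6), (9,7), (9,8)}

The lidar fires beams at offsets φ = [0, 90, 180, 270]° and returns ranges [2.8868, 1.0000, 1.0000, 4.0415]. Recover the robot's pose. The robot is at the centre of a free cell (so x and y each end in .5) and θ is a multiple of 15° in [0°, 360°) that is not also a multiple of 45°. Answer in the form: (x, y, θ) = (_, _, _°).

Candidates: 46 free-cell centres × 16 headings = 736 poses. Raycast each; keep the one whose scan matches to 4 dp.
  (7.5, 3.5, 240°): beam 2 = 1.7321 ≠ 1.0000 ✗
  (2.5, 1.5, 195°): beam 1 = 1.5529 ≠ 2.8868 ✗
  (2.5, 3.5, 165°): beam 1 = 1.5529 ≠ 2.8868 ✗
  …
  (6.5, 4.5, 30°): r_1=2.8868, r_2=1.0000, r_3=1.0000, r_4=4.0415 — all match ✓
No second candidate reproduces the full scan.

(x, y, θ) = (6.5, 4.5, 30°)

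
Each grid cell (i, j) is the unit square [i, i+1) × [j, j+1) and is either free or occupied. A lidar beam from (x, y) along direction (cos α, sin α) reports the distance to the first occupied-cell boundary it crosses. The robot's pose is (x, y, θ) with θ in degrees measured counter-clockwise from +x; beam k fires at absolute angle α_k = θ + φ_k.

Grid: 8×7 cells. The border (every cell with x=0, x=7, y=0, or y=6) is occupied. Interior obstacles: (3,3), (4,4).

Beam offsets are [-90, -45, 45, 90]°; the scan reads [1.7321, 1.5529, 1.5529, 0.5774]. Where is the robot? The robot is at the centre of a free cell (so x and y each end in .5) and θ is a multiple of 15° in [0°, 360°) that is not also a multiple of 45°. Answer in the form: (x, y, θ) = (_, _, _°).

(x, y, θ) = (5.5, 4.5, 60°)

Candidates: 28 free-cell centres × 16 headings = 448 poses. Raycast each; keep the one whose scan matches to 4 dp.
  (4.5, 5.5, 15°): beam 1 = 0.5176 ≠ 1.7321 ✗
  (3.5, 2.5, 165°): beam 1 = 0.5176 ≠ 1.7321 ✗
  (3.5, 4.5, 345°): beam 1 = 0.5176 ≠ 1.7321 ✗
  (4.5, 3.5, 210°): beam 1 = 0.5774 ≠ 1.7321 ✗
  …
  (5.5, 4.5, 60°): r_1=1.7321, r_2=1.5529, r_3=1.5529, r_4=0.5774 — all match ✓
Only this pose fits every beam.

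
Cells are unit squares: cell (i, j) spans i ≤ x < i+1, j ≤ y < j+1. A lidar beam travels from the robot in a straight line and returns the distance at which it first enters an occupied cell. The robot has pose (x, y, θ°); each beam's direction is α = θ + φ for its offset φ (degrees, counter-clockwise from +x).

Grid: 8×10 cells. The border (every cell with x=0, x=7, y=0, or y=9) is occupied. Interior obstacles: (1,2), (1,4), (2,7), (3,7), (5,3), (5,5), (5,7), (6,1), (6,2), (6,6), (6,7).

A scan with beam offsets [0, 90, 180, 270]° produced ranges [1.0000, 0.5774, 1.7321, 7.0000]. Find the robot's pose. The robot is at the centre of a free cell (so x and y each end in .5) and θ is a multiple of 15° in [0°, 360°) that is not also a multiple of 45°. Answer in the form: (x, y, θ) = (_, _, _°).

The pose lattice has 37·16 = 592 candidates. Test each by forward raycasting.
  (4.5, 5.5, 330°): beam 1 = 0.5774 ≠ 1.0000 ✗
  (1.5, 7.5, 300°): beam 1 = 7.5056 ≠ 1.0000 ✗
  (2.5, 1.5, 285°): beam 1 = 0.5176 ≠ 1.0000 ✗
  (3.5, 2.5, 210°): beam 1 = 2.8868 ≠ 1.0000 ✗
  …
  (4.5, 1.5, 210°): r_1=1.0000, r_2=0.5774, r_3=1.7321, r_4=7.0000 — all match ✓
No second candidate reproduces the full scan.

(x, y, θ) = (4.5, 1.5, 210°)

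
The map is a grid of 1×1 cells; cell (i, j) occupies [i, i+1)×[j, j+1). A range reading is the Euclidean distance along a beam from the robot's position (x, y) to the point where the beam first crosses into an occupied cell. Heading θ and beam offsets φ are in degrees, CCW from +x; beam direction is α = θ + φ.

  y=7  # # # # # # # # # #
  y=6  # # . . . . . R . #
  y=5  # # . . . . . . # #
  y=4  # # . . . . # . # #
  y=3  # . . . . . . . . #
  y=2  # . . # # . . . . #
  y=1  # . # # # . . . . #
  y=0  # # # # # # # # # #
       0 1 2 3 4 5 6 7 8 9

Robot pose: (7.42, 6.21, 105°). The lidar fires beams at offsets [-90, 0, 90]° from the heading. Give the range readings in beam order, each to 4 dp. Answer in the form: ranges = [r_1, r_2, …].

ranges = [1.6357, 0.8179, 5.6112]

beam 1: φ=-90°, α=15°
  dir = (cos 15°, sin 15°) = (0.9659, 0.2588); from cell (7,6)
  next x-line at t=0.6005, next y-line at t=3.0523; Δt_x=1.0353, Δt_y=3.8637
    x: enter (8,6) at t=0.6005
    x: enter (9,6) at t=1.6357 ← occupied
  → r_1 = 1.6357
beam 2: φ=0°, α=105°
  dir = (cos 105°, sin 105°) = (-0.2588, 0.9659); from cell (7,6)
  next x-line at t=1.6228, next y-line at t=0.8179; Δt_x=3.8637, Δt_y=1.0353
    y: enter (7,7) at t=0.8179 ← occupied
  → r_2 = 0.8179
beam 3: φ=90°, α=195°
  dir = (cos 195°, sin 195°) = (-0.9659, -0.2588); from cell (7,6)
  next x-line at t=0.4348, next y-line at t=0.8114; Δt_x=1.0353, Δt_y=3.8637
    x: enter (6,6) at t=0.4348
    y: enter (6,5) at t=0.8114
    x: enter (5,5) at t=1.4701
    x: enter (4,5) at t=2.5054
    x: enter (3,5) at t=3.5406
    x: enter (2,5) at t=4.5759
    y: enter (2,4) at t=4.6751
    x: enter (1,4) at t=5.6112 ← occupied
  → r_3 = 5.6112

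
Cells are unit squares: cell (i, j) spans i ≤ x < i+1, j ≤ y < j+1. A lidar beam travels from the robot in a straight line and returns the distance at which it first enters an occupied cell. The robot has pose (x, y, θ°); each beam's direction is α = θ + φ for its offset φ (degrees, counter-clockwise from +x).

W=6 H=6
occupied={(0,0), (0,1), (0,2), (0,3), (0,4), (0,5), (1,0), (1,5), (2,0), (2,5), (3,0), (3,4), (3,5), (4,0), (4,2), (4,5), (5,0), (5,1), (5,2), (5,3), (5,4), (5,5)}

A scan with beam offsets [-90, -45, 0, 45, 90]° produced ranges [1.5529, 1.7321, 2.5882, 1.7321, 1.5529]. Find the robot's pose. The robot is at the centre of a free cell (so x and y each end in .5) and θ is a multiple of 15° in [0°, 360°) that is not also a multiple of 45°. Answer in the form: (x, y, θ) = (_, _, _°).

The pose lattice has 14·16 = 224 candidates. Test each by forward raycasting.
  (2.5, 4.5, 120°): beam 1 = 0.5774 ≠ 1.5529 ✗
  (2.5, 2.5, 300°): beam 1 = 1.7321 ≠ 1.5529 ✗
  (1.5, 3.5, 330°): beam 1 = 1.0000 ≠ 1.5529 ✗
  (1.5, 4.5, 240°): beam 1 = 0.5774 ≠ 1.5529 ✗
  (4.5, 4.5, 345°): beam 2 = 1.0000 ≠ 1.7321 ✗
  …
  (2.5, 2.5, 105°): r_1=1.5529, r_2=1.7321, r_3=2.5882, r_4=1.7321, r_5=1.5529 — all match ✓
Unique over the lattice → pose = (2.5, 2.5, 105°).

(x, y, θ) = (2.5, 2.5, 105°)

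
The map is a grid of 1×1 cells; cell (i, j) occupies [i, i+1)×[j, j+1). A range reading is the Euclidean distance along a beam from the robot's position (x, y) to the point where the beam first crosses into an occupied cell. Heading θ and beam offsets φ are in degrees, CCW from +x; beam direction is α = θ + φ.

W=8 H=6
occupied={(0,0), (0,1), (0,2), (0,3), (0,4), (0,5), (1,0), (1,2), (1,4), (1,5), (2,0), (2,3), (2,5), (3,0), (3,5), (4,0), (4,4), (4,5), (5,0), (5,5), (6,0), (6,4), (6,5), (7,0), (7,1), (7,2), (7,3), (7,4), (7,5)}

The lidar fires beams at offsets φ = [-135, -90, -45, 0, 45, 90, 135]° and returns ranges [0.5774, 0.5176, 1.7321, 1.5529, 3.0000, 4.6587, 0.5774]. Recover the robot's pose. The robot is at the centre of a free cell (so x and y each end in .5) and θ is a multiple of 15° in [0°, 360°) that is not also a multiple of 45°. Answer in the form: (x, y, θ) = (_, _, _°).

Candidates: 19 free-cell centres × 16 headings = 304 poses. Raycast each; keep the one whose scan matches to 4 dp.
  (3.5, 4.5, 240°): beam 1 = 0.5176 ≠ 0.5774 ✗
  (6.5, 1.5, 105°): beam 3 = 1.0000 ≠ 1.7321 ✗
  (4.5, 3.5, 150°): beam 1 = 1.9319 ≠ 0.5774 ✗
  …
  (2.5, 2.5, 285°): r_1=0.5774, r_2=0.5176, r_3=1.7321, r_4=1.5529, r_5=3.0000, r_6=4.6587, r_7=0.5774 — all match ✓
Only this pose fits every beam.

(x, y, θ) = (2.5, 2.5, 285°)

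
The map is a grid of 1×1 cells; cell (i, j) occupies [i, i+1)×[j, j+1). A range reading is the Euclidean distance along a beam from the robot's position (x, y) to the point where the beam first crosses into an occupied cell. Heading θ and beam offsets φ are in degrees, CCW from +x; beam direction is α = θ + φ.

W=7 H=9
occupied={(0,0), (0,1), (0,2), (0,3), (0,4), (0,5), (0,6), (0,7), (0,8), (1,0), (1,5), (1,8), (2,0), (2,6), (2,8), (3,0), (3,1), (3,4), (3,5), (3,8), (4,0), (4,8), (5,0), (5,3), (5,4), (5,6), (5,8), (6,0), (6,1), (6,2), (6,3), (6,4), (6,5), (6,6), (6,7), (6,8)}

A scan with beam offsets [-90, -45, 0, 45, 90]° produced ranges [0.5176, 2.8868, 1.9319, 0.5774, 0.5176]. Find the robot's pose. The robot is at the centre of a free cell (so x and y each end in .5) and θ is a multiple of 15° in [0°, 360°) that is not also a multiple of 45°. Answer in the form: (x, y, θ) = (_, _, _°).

The pose lattice has 27·16 = 432 candidates. Test each by forward raycasting.
  (1.5, 4.5, 60°): beam 1 = 5.1962 ≠ 0.5176 ✗
  (4.5, 6.5, 240°): beam 1 = 3.0000 ≠ 0.5176 ✗
  (2.5, 4.5, 75°): beam 2 = 0.5774 ≠ 2.8868 ✗
  …
  (2.5, 7.5, 15°): r_1=0.5176, r_2=2.8868, r_3=1.9319, r_4=0.5774, r_5=0.5176 — all match ✓
Unique over the lattice → pose = (2.5, 7.5, 15°).

(x, y, θ) = (2.5, 7.5, 15°)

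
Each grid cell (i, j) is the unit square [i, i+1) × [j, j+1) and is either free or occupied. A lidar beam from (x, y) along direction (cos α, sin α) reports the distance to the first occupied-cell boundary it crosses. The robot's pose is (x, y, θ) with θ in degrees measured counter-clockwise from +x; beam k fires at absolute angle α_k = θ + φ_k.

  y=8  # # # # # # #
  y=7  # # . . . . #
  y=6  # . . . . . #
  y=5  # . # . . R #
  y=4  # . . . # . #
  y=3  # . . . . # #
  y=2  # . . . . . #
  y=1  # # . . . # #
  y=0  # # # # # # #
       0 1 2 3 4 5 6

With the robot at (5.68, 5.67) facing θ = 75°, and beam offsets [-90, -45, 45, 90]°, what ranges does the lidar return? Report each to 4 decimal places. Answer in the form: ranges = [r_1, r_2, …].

ranges = [0.3313, 0.3695, 2.6905, 4.8451]

beam 1: φ=-90°, α=345°
  dir = (cos 345°, sin 345°) = (0.9659, -0.2588); from cell (5,5)
  next x-line at t=0.3313, next y-line at t=2.5887; Δt_x=1.0353, Δt_y=3.8637
    x: enter (6,5) at t=0.3313 ← occupied
  → r_1 = 0.3313
beam 2: φ=-45°, α=30°
  dir = (cos 30°, sin 30°) = (0.8660, 0.5000); from cell (5,5)
  next x-line at t=0.3695, next y-line at t=0.6600; Δt_x=1.1547, Δt_y=2.0000
    x: enter (6,5) at t=0.3695 ← occupied
  → r_2 = 0.3695
beam 3: φ=45°, α=120°
  dir = (cos 120°, sin 120°) = (-0.5000, 0.8660); from cell (5,5)
  next x-line at t=1.3600, next y-line at t=0.3811; Δt_x=2.0000, Δt_y=1.1547
    y: enter (5,6) at t=0.3811
    x: enter (4,6) at t=1.3600
    y: enter (4,7) at t=1.5358
    y: enter (4,8) at t=2.6905 ← occupied
  → r_3 = 2.6905
beam 4: φ=90°, α=165°
  dir = (cos 165°, sin 165°) = (-0.9659, 0.2588); from cell (5,5)
  next x-line at t=0.7040, next y-line at t=1.2750; Δt_x=1.0353, Δt_y=3.8637
    x: enter (4,5) at t=0.7040
    y: enter (4,6) at t=1.2750
    x: enter (3,6) at t=1.7393
    x: enter (2,6) at t=2.7745
    x: enter (1,6) at t=3.8098
    x: enter (0,6) at t=4.8451 ← occupied
  → r_4 = 4.8451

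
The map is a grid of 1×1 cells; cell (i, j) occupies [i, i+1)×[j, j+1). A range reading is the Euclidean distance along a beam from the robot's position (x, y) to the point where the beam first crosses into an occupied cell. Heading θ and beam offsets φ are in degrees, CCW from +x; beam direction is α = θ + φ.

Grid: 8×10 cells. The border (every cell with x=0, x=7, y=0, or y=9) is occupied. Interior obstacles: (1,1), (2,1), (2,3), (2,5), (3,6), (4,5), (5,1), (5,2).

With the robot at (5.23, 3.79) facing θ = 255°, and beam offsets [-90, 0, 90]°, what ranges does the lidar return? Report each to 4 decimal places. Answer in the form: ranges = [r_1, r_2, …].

ranges = [4.3792, 0.8179, 1.8324]

beam 1: φ=-90°, α=165°
  d=(-0.9659,0.2588)  start (5,3)  tX=0.2381 tY=0.8114  stride 1/|dx|=1.0353 1/|dy|=3.8637
    cross x-line → (4,3), t=0.2381
    cross y-line → (4,4), t=0.8114
    cross x-line → (3,4), t=1.2734
    cross x-line → (2,4), t=2.3087
    cross x-line → (1,4), t=3.3439
    cross x-line → (0,4), t=4.3792 (wall)
  → r_1 = 4.3792
beam 2: φ=0°, α=255°
  d=(-0.2588,-0.9659)  start (5,3)  tX=0.8887 tY=0.8179  stride 1/|dx|=3.8637 1/|dy|=1.0353
    cross y-line → (5,2), t=0.8179 (wall)
  → r_2 = 0.8179
beam 3: φ=90°, α=345°
  d=(0.9659,-0.2588)  start (5,3)  tX=0.7972 tY=3.0523  stride 1/|dx|=1.0353 1/|dy|=3.8637
    cross x-line → (6,3), t=0.7972
    cross x-line → (7,3), t=1.8324 (wall)
  → r_3 = 1.8324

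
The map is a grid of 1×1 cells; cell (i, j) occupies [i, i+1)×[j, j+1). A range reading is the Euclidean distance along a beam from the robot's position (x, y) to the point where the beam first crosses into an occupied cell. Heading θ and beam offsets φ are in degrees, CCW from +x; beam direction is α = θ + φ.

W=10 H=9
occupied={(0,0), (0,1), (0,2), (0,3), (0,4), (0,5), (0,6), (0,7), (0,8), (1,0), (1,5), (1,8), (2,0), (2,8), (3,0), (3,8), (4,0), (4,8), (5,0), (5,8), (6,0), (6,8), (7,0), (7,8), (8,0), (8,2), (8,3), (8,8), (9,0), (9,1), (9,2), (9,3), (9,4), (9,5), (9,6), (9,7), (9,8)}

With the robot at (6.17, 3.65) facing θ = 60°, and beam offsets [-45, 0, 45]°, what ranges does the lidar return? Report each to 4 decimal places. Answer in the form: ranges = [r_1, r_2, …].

beam 1: φ=-45°, α=15°
  dir = (cos 15°, sin 15°) = (0.9659, 0.2588); from cell (6,3)
  next x-line at t=0.8593, next y-line at t=1.3523; Δt_x=1.0353, Δt_y=3.8637
    x: enter (7,3) at t=0.8593
    y: enter (7,4) at t=1.3523
    x: enter (8,4) at t=1.8946
    x: enter (9,4) at t=2.9298 ← occupied
  → r_1 = 2.9298
beam 2: φ=0°, α=60°
  dir = (cos 60°, sin 60°) = (0.5000, 0.8660); from cell (6,3)
  next x-line at t=1.6600, next y-line at t=0.4041; Δt_x=2.0000, Δt_y=1.1547
    y: enter (6,4) at t=0.4041
    y: enter (6,5) at t=1.5588
    x: enter (7,5) at t=1.6600
    y: enter (7,6) at t=2.7135
    x: enter (8,6) at t=3.6600
    y: enter (8,7) at t=3.8682
    y: enter (8,8) at t=5.0229 ← occupied
  → r_2 = 5.0229
beam 3: φ=45°, α=105°
  dir = (cos 105°, sin 105°) = (-0.2588, 0.9659); from cell (6,3)
  next x-line at t=0.6568, next y-line at t=0.3623; Δt_x=3.8637, Δt_y=1.0353
    y: enter (6,4) at t=0.3623
    x: enter (5,4) at t=0.6568
    y: enter (5,5) at t=1.3976
    y: enter (5,6) at t=2.4329
    y: enter (5,7) at t=3.4682
    y: enter (5,8) at t=4.5035 ← occupied
  → r_3 = 4.5035

ranges = [2.9298, 5.0229, 4.5035]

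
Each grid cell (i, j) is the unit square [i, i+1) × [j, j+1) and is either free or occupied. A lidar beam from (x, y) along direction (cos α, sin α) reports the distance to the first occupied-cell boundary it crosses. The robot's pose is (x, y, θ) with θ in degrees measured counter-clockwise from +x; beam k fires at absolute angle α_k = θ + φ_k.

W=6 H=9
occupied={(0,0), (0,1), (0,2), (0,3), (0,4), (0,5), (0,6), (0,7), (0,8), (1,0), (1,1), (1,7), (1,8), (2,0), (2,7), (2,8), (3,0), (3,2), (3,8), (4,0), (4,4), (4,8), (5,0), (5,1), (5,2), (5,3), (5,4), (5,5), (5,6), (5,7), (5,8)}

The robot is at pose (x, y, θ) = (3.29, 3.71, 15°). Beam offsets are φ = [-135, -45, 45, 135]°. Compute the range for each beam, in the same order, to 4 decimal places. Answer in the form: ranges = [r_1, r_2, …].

beam 1: φ=-135°, α=240°
  d=(-0.5000,-0.8660)  start (3,3)  tX=0.5800 tY=0.8198  stride 1/|dx|=2.0000 1/|dy|=1.1547
    cross x-line → (2,3), t=0.5800
    cross y-line → (2,2), t=0.8198
    cross y-line → (2,1), t=1.9745
    cross x-line → (1,1), t=2.5800 (wall)
  → r_1 = 2.5800
beam 2: φ=-45°, α=330°
  d=(0.8660,-0.5000)  start (3,3)  tX=0.8198 tY=1.4200  stride 1/|dx|=1.1547 1/|dy|=2.0000
    cross x-line → (4,3), t=0.8198
    cross y-line → (4,2), t=1.4200
    cross x-line → (5,2), t=1.9745 (wall)
  → r_2 = 1.9745
beam 3: φ=45°, α=60°
  d=(0.5000,0.8660)  start (3,3)  tX=1.4200 tY=0.3349  stride 1/|dx|=2.0000 1/|dy|=1.1547
    cross y-line → (3,4), t=0.3349
    cross x-line → (4,4), t=1.4200 (wall)
  → r_3 = 1.4200
beam 4: φ=135°, α=150°
  d=(-0.8660,0.5000)  start (3,3)  tX=0.3349 tY=0.5800  stride 1/|dx|=1.1547 1/|dy|=2.0000
    cross x-line → (2,3), t=0.3349
    cross y-line → (2,4), t=0.5800
    cross x-line → (1,4), t=1.4896
    cross y-line → (1,5), t=2.5800
    cross x-line → (0,5), t=2.6443 (wall)
  → r_4 = 2.6443

ranges = [2.5800, 1.9745, 1.4200, 2.6443]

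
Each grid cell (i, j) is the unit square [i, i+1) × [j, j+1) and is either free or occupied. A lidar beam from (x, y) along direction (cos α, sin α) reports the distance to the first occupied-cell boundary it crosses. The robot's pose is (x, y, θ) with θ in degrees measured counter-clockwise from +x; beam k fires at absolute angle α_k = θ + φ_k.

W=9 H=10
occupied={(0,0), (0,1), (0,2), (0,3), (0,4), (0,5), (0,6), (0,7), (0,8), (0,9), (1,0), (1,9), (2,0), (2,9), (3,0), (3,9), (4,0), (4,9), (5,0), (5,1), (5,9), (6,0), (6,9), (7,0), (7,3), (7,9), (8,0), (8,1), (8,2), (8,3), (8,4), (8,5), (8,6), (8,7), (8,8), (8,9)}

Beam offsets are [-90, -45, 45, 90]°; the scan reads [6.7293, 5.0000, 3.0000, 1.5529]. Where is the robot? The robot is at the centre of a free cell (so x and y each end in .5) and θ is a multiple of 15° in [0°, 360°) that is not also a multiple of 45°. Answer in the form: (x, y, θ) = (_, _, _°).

(x, y, θ) = (4.5, 7.5, 345°)

Candidates: 54 free-cell centres × 16 headings = 864 poses. Raycast each; keep the one whose scan matches to 4 dp.
  (3.5, 8.5, 210°): beam 1 = 0.5774 ≠ 6.7293 ✗
  (3.5, 3.5, 60°): beam 1 = 5.0000 ≠ 6.7293 ✗
  (4.5, 3.5, 15°): beam 1 = 1.9319 ≠ 6.7293 ✗
  …
  (4.5, 7.5, 345°): r_1=6.7293, r_2=5.0000, r_3=3.0000, r_4=1.5529 — all match ✓
Unique over the lattice → pose = (4.5, 7.5, 345°).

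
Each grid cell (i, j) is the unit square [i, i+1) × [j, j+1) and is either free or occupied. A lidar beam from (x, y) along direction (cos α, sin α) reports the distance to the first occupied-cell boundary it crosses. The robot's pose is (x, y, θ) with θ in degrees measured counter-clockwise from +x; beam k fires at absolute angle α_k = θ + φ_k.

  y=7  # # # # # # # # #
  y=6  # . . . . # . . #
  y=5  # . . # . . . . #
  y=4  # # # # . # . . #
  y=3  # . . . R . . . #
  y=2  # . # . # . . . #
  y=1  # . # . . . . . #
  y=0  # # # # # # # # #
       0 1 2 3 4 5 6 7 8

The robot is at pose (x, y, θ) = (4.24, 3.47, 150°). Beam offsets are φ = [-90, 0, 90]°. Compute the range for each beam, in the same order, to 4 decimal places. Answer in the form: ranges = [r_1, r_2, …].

beam 1: φ=-90°, α=60°
  cosα=0.5000 sinα=0.8660 | (4,3) | tMaxX 1.5200 tMaxY 0.6120 | tΔX 2.0000 tΔY 1.1547
    t=0.6120 [y] (4,4)
    t=1.5200 [x] (5,4) — stop
  → r_1 = 1.5200
beam 2: φ=0°, α=150°
  cosα=-0.8660 sinα=0.5000 | (4,3) | tMaxX 0.2771 tMaxY 1.0600 | tΔX 1.1547 tΔY 2.0000
    t=0.2771 [x] (3,3)
    t=1.0600 [y] (3,4) — stop
  → r_2 = 1.0600
beam 3: φ=90°, α=240°
  cosα=-0.5000 sinα=-0.8660 | (4,3) | tMaxX 0.4800 tMaxY 0.5427 | tΔX 2.0000 tΔY 1.1547
    t=0.4800 [x] (3,3)
    t=0.5427 [y] (3,2)
    t=1.6974 [y] (3,1)
    t=2.4800 [x] (2,1) — stop
  → r_3 = 2.4800

ranges = [1.5200, 1.0600, 2.4800]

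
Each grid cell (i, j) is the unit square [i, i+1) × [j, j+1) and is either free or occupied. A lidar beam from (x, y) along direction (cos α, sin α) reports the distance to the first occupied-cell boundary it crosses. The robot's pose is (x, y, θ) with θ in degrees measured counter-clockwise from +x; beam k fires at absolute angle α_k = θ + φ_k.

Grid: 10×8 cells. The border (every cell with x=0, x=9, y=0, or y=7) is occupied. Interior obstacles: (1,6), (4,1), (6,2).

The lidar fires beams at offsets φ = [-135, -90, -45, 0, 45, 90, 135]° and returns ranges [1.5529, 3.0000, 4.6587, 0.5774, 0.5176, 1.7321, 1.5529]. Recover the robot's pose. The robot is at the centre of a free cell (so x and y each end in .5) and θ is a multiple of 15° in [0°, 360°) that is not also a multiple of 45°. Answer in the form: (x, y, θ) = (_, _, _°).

The pose lattice has 45·16 = 720 candidates. Test each by forward raycasting.
  (5.5, 5.5, 300°): beam 1 = 3.6235 ≠ 1.5529 ✗
  (8.5, 6.5, 330°): beam 1 = 7.7646 ≠ 1.5529 ✗
  (5.5, 6.5, 150°): beam 1 = 1.9319 ≠ 1.5529 ✗
  (1.5, 4.5, 165°): beam 1 = 5.0000 ≠ 1.5529 ✗
  (1.5, 2.5, 285°): beam 1 = 0.5774 ≠ 1.5529 ✗
  …
  (7.5, 2.5, 150°): r_1=1.5529, r_2=3.0000, r_3=4.6587, r_4=0.5774, r_5=0.5176, r_6=1.7321, r_7=1.5529 — all match ✓
Unique over the lattice → pose = (7.5, 2.5, 150°).

(x, y, θ) = (7.5, 2.5, 150°)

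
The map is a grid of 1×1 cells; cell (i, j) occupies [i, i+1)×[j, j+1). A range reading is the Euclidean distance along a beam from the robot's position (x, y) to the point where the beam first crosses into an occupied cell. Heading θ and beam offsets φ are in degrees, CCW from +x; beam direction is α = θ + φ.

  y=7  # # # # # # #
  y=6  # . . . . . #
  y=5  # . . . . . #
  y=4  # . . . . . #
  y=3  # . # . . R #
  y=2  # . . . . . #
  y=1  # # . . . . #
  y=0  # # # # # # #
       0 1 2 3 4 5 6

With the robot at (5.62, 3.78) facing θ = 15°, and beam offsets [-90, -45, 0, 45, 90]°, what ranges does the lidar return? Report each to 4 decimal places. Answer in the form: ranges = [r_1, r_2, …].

beam 1: φ=-90°, α=285°
  dir = (cos 285°, sin 285°) = (0.2588, -0.9659); from cell (5,3)
  next x-line at t=1.4682, next y-line at t=0.8075; Δt_x=3.8637, Δt_y=1.0353
    y: enter (5,2) at t=0.8075
    x: enter (6,2) at t=1.4682 ← occupied
  → r_1 = 1.4682
beam 2: φ=-45°, α=330°
  dir = (cos 330°, sin 330°) = (0.8660, -0.5000); from cell (5,3)
  next x-line at t=0.4388, next y-line at t=1.5600; Δt_x=1.1547, Δt_y=2.0000
    x: enter (6,3) at t=0.4388 ← occupied
  → r_2 = 0.4388
beam 3: φ=0°, α=15°
  dir = (cos 15°, sin 15°) = (0.9659, 0.2588); from cell (5,3)
  next x-line at t=0.3934, next y-line at t=0.8500; Δt_x=1.0353, Δt_y=3.8637
    x: enter (6,3) at t=0.3934 ← occupied
  → r_3 = 0.3934
beam 4: φ=45°, α=60°
  dir = (cos 60°, sin 60°) = (0.5000, 0.8660); from cell (5,3)
  next x-line at t=0.7600, next y-line at t=0.2540; Δt_x=2.0000, Δt_y=1.1547
    y: enter (5,4) at t=0.2540
    x: enter (6,4) at t=0.7600 ← occupied
  → r_4 = 0.7600
beam 5: φ=90°, α=105°
  dir = (cos 105°, sin 105°) = (-0.2588, 0.9659); from cell (5,3)
  next x-line at t=2.3955, next y-line at t=0.2278; Δt_x=3.8637, Δt_y=1.0353
    y: enter (5,4) at t=0.2278
    y: enter (5,5) at t=1.2630
    y: enter (5,6) at t=2.2983
    x: enter (4,6) at t=2.3955
    y: enter (4,7) at t=3.3336 ← occupied
  → r_5 = 3.3336

ranges = [1.4682, 0.4388, 0.3934, 0.7600, 3.3336]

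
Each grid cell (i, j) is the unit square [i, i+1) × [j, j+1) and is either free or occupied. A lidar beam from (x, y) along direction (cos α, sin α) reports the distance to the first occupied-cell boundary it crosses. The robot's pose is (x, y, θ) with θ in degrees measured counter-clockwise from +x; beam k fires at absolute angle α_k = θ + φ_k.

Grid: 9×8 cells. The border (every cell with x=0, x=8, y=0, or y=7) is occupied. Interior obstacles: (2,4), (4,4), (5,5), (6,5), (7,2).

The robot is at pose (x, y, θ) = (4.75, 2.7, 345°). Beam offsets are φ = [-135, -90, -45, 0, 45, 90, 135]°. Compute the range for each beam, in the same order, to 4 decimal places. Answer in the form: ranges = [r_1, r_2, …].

ranges = [3.4000, 1.7600, 1.9630, 2.3294, 3.7528, 2.3811, 4.9652]

beam 1: φ=-135°, α=210°
  direction (-0.8660, -0.5000); cell (4,2); t to first gridline: x 0.8660, y 1.4000 (then +1.1547 / +2.0000)
    (3,2) via x @ 0.8660
    (3,1) via y @ 1.4000
    (2,1) via x @ 2.0207
    (1,1) via x @ 3.1754
    (1,0) via y @ 3.4000  # hit
  → r_1 = 3.4000
beam 2: φ=-90°, α=255°
  direction (-0.2588, -0.9659); cell (4,2); t to first gridline: x 2.8978, y 0.7247 (then +3.8637 / +1.0353)
    (4,1) via y @ 0.7247
    (4,0) via y @ 1.7600  # hit
  → r_2 = 1.7600
beam 3: φ=-45°, α=300°
  direction (0.5000, -0.8660); cell (4,2); t to first gridline: x 0.5000, y 0.8083 (then +2.0000 / +1.1547)
    (5,2) via x @ 0.5000
    (5,1) via y @ 0.8083
    (5,0) via y @ 1.9630  # hit
  → r_3 = 1.9630
beam 4: φ=0°, α=345°
  direction (0.9659, -0.2588); cell (4,2); t to first gridline: x 0.2588, y 2.7046 (then +1.0353 / +3.8637)
    (5,2) via x @ 0.2588
    (6,2) via x @ 1.2941
    (7,2) via x @ 2.3294  # hit
  → r_4 = 2.3294
beam 5: φ=45°, α=30°
  direction (0.8660, 0.5000); cell (4,2); t to first gridline: x 0.2887, y 0.6000 (then +1.1547 / +2.0000)
    (5,2) via x @ 0.2887
    (5,3) via y @ 0.6000
    (6,3) via x @ 1.4434
    (7,3) via x @ 2.5981
    (7,4) via y @ 2.6000
    (8,4) via x @ 3.7528  # hit
  → r_5 = 3.7528
beam 6: φ=90°, α=75°
  direction (0.2588, 0.9659); cell (4,2); t to first gridline: x 0.9659, y 0.3106 (then +3.8637 / +1.0353)
    (4,3) via y @ 0.3106
    (5,3) via x @ 0.9659
    (5,4) via y @ 1.3459
    (5,5) via y @ 2.3811  # hit
  → r_6 = 2.3811
beam 7: φ=135°, α=120°
  direction (-0.5000, 0.8660); cell (4,2); t to first gridline: x 1.5000, y 0.3464 (then +2.0000 / +1.1547)
    (4,3) via y @ 0.3464
    (3,3) via x @ 1.5000
    (3,4) via y @ 1.5011
    (3,5) via y @ 2.6558
    (2,5) via x @ 3.5000
    (2,6) via y @ 3.8105
    (2,7) via y @ 4.9652  # hit
  → r_7 = 4.9652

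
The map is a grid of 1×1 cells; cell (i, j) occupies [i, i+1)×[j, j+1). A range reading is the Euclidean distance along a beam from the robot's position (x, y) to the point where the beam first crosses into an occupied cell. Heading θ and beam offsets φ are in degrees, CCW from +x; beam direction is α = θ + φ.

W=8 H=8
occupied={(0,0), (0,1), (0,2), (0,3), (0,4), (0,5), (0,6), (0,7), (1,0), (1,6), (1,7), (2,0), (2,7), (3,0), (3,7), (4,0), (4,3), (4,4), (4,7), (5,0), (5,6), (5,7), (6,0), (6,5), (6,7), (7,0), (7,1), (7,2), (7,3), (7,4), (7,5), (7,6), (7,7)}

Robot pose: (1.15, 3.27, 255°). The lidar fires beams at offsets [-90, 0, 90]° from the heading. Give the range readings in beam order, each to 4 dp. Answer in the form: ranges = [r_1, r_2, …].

ranges = [0.1553, 0.5796, 6.0564]

beam 1: φ=-90°, α=165°
  dir = (cos 165°, sin 165°) = (-0.9659, 0.2588); from cell (1,3)
  next x-line at t=0.1553, next y-line at t=2.8205; Δt_x=1.0353, Δt_y=3.8637
    x: enter (0,3) at t=0.1553 ← occupied
  → r_1 = 0.1553
beam 2: φ=0°, α=255°
  dir = (cos 255°, sin 255°) = (-0.2588, -0.9659); from cell (1,3)
  next x-line at t=0.5796, next y-line at t=0.2795; Δt_x=3.8637, Δt_y=1.0353
    y: enter (1,2) at t=0.2795
    x: enter (0,2) at t=0.5796 ← occupied
  → r_2 = 0.5796
beam 3: φ=90°, α=345°
  dir = (cos 345°, sin 345°) = (0.9659, -0.2588); from cell (1,3)
  next x-line at t=0.8800, next y-line at t=1.0432; Δt_x=1.0353, Δt_y=3.8637
    x: enter (2,3) at t=0.8800
    y: enter (2,2) at t=1.0432
    x: enter (3,2) at t=1.9153
    x: enter (4,2) at t=2.9505
    x: enter (5,2) at t=3.9858
    y: enter (5,1) at t=4.9069
    x: enter (6,1) at t=5.0211
    x: enter (7,1) at t=6.0564 ← occupied
  → r_3 = 6.0564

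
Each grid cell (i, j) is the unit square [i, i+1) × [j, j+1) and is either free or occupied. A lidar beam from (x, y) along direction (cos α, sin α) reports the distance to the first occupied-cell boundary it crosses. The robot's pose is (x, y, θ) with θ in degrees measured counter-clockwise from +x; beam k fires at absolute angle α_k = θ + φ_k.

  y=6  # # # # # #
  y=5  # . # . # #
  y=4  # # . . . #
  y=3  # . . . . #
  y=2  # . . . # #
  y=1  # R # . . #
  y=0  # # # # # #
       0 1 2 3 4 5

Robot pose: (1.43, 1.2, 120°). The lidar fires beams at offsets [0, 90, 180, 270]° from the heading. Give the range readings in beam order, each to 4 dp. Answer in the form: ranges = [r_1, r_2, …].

beam 1: φ=0°, α=120°
  direction (-0.5000, 0.8660); cell (1,1); t to first gridline: x 0.8600, y 0.9238 (then +2.0000 / +1.1547)
    (0,1) via x @ 0.8600  # hit
  → r_1 = 0.8600
beam 2: φ=90°, α=210°
  direction (-0.8660, -0.5000); cell (1,1); t to first gridline: x 0.4965, y 0.4000 (then +1.1547 / +2.0000)
    (1,0) via y @ 0.4000  # hit
  → r_2 = 0.4000
beam 3: φ=180°, α=300°
  direction (0.5000, -0.8660); cell (1,1); t to first gridline: x 1.1400, y 0.2309 (then +2.0000 / +1.1547)
    (1,0) via y @ 0.2309  # hit
  → r_3 = 0.2309
beam 4: φ=270°, α=30°
  direction (0.8660, 0.5000); cell (1,1); t to first gridline: x 0.6582, y 1.6000 (then +1.1547 / +2.0000)
    (2,1) via x @ 0.6582  # hit
  → r_4 = 0.6582

ranges = [0.8600, 0.4000, 0.2309, 0.6582]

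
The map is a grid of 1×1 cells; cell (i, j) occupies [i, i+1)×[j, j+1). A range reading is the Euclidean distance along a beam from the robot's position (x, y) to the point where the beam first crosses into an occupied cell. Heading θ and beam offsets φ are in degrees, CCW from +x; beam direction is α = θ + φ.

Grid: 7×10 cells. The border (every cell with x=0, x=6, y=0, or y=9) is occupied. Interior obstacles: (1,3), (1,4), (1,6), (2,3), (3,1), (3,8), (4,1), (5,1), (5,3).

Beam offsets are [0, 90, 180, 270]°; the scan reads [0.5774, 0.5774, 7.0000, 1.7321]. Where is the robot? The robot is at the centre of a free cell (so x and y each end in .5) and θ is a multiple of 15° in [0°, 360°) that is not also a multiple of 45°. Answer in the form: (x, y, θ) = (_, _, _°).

(x, y, θ) = (2.5, 1.5, 240°)

The pose lattice has 31·16 = 496 candidates. Test each by forward raycasting.
  (3.5, 4.5, 60°): beam 1 = 5.0000 ≠ 0.5774 ✗
  (2.5, 8.5, 75°): beam 1 = 0.5176 ≠ 0.5774 ✗
  (1.5, 1.5, 330°): beam 1 = 1.0000 ≠ 0.5774 ✗
  …
  (2.5, 1.5, 240°): r_1=0.5774, r_2=0.5774, r_3=7.0000, r_4=1.7321 — all match ✓
Unique over the lattice → pose = (2.5, 1.5, 240°).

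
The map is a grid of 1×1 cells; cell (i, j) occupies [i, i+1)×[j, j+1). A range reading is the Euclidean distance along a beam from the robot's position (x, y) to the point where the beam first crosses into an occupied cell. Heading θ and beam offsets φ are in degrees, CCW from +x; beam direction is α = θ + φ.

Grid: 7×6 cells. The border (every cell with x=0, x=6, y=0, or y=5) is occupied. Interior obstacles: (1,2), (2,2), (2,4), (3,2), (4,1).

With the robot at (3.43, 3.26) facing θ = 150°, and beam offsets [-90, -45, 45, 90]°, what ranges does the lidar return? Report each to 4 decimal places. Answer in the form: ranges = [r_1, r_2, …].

beam 1: φ=-90°, α=60°
  dir = (cos 60°, sin 60°) = (0.5000, 0.8660); from cell (3,3)
  next x-line at t=1.1400, next y-line at t=0.8545; Δt_x=2.0000, Δt_y=1.1547
    y: enter (3,4) at t=0.8545
    x: enter (4,4) at t=1.1400
    y: enter (4,5) at t=2.0092 ← occupied
  → r_1 = 2.0092
beam 2: φ=-45°, α=105°
  dir = (cos 105°, sin 105°) = (-0.2588, 0.9659); from cell (3,3)
  next x-line at t=1.6614, next y-line at t=0.7661; Δt_x=3.8637, Δt_y=1.0353
    y: enter (3,4) at t=0.7661
    x: enter (2,4) at t=1.6614 ← occupied
  → r_2 = 1.6614
beam 3: φ=45°, α=195°
  dir = (cos 195°, sin 195°) = (-0.9659, -0.2588); from cell (3,3)
  next x-line at t=0.4452, next y-line at t=1.0046; Δt_x=1.0353, Δt_y=3.8637
    x: enter (2,3) at t=0.4452
    y: enter (2,2) at t=1.0046 ← occupied
  → r_3 = 1.0046
beam 4: φ=90°, α=240°
  dir = (cos 240°, sin 240°) = (-0.5000, -0.8660); from cell (3,3)
  next x-line at t=0.8600, next y-line at t=0.3002; Δt_x=2.0000, Δt_y=1.1547
    y: enter (3,2) at t=0.3002 ← occupied
  → r_4 = 0.3002

ranges = [2.0092, 1.6614, 1.0046, 0.3002]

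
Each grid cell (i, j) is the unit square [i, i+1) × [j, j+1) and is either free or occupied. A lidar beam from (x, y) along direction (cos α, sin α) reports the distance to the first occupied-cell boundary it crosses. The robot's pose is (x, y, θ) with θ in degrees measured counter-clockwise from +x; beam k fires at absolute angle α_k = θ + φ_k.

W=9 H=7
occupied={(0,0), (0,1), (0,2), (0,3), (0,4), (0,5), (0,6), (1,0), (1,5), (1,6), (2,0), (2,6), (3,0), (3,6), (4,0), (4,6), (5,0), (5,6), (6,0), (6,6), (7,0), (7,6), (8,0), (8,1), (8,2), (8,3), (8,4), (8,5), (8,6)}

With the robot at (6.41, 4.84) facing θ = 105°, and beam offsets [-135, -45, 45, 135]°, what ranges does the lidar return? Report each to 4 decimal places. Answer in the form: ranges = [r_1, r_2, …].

ranges = [1.8360, 1.3395, 2.3200, 4.4341]

beam 1: φ=-135°, α=330°
  dir = (cos 330°, sin 330°) = (0.8660, -0.5000); from cell (6,4)
  next x-line at t=0.6813, next y-line at t=1.6800; Δt_x=1.1547, Δt_y=2.0000
    x: enter (7,4) at t=0.6813
    y: enter (7,3) at t=1.6800
    x: enter (8,3) at t=1.8360 ← occupied
  → r_1 = 1.8360
beam 2: φ=-45°, α=60°
  dir = (cos 60°, sin 60°) = (0.5000, 0.8660); from cell (6,4)
  next x-line at t=1.1800, next y-line at t=0.1848; Δt_x=2.0000, Δt_y=1.1547
    y: enter (6,5) at t=0.1848
    x: enter (7,5) at t=1.1800
    y: enter (7,6) at t=1.3395 ← occupied
  → r_2 = 1.3395
beam 3: φ=45°, α=150°
  dir = (cos 150°, sin 150°) = (-0.8660, 0.5000); from cell (6,4)
  next x-line at t=0.4734, next y-line at t=0.3200; Δt_x=1.1547, Δt_y=2.0000
    y: enter (6,5) at t=0.3200
    x: enter (5,5) at t=0.4734
    x: enter (4,5) at t=1.6281
    y: enter (4,6) at t=2.3200 ← occupied
  → r_3 = 2.3200
beam 4: φ=135°, α=240°
  dir = (cos 240°, sin 240°) = (-0.5000, -0.8660); from cell (6,4)
  next x-line at t=0.8200, next y-line at t=0.9699; Δt_x=2.0000, Δt_y=1.1547
    x: enter (5,4) at t=0.8200
    y: enter (5,3) at t=0.9699
    y: enter (5,2) at t=2.1246
    x: enter (4,2) at t=2.8200
    y: enter (4,1) at t=3.2793
    y: enter (4,0) at t=4.4341 ← occupied
  → r_4 = 4.4341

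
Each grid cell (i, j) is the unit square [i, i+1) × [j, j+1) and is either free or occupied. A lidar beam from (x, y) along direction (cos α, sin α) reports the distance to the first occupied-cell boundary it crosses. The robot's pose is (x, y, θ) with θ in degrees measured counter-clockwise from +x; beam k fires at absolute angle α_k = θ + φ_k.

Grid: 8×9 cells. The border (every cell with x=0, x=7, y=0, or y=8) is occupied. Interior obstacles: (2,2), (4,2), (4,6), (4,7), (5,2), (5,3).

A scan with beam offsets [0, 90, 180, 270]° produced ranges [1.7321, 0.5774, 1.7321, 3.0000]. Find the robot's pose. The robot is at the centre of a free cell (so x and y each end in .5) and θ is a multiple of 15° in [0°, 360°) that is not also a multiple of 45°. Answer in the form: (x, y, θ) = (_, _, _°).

Enumerate (i+0.5, j+0.5, θ) over the 36 free cells and 16 admissible headings. For each, cast all 4 beams and compare to the given ranges.
  (6.5, 6.5, 105°): beam 1 = 1.5529 ≠ 1.7321 ✗
  (5.5, 1.5, 240°): beam 1 = 0.5774 ≠ 1.7321 ✗
  (6.5, 2.5, 330°): beam 1 = 0.5774 ≠ 1.7321 ✗
  …
  (2.5, 3.5, 150°): r_1=1.7321, r_2=0.5774, r_3=1.7321, r_4=3.0000 — all match ✓
No second candidate reproduces the full scan.

(x, y, θ) = (2.5, 3.5, 150°)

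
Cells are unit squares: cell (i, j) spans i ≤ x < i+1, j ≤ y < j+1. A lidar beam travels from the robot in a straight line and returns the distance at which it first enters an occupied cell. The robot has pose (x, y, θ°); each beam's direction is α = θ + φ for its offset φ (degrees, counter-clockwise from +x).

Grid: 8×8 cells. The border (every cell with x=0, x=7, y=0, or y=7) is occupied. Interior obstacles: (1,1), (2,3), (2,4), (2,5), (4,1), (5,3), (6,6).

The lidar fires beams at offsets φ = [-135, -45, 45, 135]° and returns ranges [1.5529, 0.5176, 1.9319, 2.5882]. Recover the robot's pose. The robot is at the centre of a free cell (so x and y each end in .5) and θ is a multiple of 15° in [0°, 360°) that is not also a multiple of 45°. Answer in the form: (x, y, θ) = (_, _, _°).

(x, y, θ) = (4.5, 6.5, 150°)

The pose lattice has 29·16 = 464 candidates. Test each by forward raycasting.
  (5.5, 6.5, 60°): beam 1 = 5.6940 ≠ 1.5529 ✗
  (3.5, 4.5, 285°): beam 1 = 0.5774 ≠ 1.5529 ✗
  (3.5, 2.5, 165°): beam 1 = 1.7321 ≠ 1.5529 ✗
  …
  (4.5, 6.5, 150°): r_1=1.5529, r_2=0.5176, r_3=1.9319, r_4=2.5882 — all match ✓
Unique over the lattice → pose = (4.5, 6.5, 150°).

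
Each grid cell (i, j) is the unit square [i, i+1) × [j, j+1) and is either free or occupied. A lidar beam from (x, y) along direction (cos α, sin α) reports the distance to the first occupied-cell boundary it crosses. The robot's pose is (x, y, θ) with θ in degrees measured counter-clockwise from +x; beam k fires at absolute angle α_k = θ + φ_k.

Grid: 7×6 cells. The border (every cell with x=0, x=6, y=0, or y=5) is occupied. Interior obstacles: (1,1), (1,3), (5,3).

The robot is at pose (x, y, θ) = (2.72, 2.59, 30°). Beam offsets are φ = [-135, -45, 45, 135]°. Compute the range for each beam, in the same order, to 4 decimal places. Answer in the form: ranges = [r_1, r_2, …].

ranges = [1.6461, 3.3957, 2.4950, 1.5841]

beam 1: φ=-135°, α=255°
  dir = (cos 255°, sin 255°) = (-0.2588, -0.9659); from cell (2,2)
  next x-line at t=2.7819, next y-line at t=0.6108; Δt_x=3.8637, Δt_y=1.0353
    y: enter (2,1) at t=0.6108
    y: enter (2,0) at t=1.6461 ← occupied
  → r_1 = 1.6461
beam 2: φ=-45°, α=345°
  dir = (cos 345°, sin 345°) = (0.9659, -0.2588); from cell (2,2)
  next x-line at t=0.2899, next y-line at t=2.2796; Δt_x=1.0353, Δt_y=3.8637
    x: enter (3,2) at t=0.2899
    x: enter (4,2) at t=1.3252
    y: enter (4,1) at t=2.2796
    x: enter (5,1) at t=2.3604
    x: enter (6,1) at t=3.3957 ← occupied
  → r_2 = 3.3957
beam 3: φ=45°, α=75°
  dir = (cos 75°, sin 75°) = (0.2588, 0.9659); from cell (2,2)
  next x-line at t=1.0818, next y-line at t=0.4245; Δt_x=3.8637, Δt_y=1.0353
    y: enter (2,3) at t=0.4245
    x: enter (3,3) at t=1.0818
    y: enter (3,4) at t=1.4597
    y: enter (3,5) at t=2.4950 ← occupied
  → r_3 = 2.4950
beam 4: φ=135°, α=165°
  dir = (cos 165°, sin 165°) = (-0.9659, 0.2588); from cell (2,2)
  next x-line at t=0.7454, next y-line at t=1.5841; Δt_x=1.0353, Δt_y=3.8637
    x: enter (1,2) at t=0.7454
    y: enter (1,3) at t=1.5841 ← occupied
  → r_4 = 1.5841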